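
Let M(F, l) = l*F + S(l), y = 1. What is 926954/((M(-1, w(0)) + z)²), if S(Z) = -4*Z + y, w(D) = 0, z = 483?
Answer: 463477/117128 ≈ 3.9570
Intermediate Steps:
S(Z) = 1 - 4*Z (S(Z) = -4*Z + 1 = 1 - 4*Z)
M(F, l) = 1 - 4*l + F*l (M(F, l) = l*F + (1 - 4*l) = F*l + (1 - 4*l) = 1 - 4*l + F*l)
926954/((M(-1, w(0)) + z)²) = 926954/(((1 - 4*0 - 1*0) + 483)²) = 926954/(((1 + 0 + 0) + 483)²) = 926954/((1 + 483)²) = 926954/(484²) = 926954/234256 = 926954*(1/234256) = 463477/117128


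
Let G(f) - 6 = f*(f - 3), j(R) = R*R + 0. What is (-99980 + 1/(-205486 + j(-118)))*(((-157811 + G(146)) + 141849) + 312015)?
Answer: -6070094298005057/191562 ≈ -3.1687e+10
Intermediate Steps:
j(R) = R² (j(R) = R² + 0 = R²)
G(f) = 6 + f*(-3 + f) (G(f) = 6 + f*(f - 3) = 6 + f*(-3 + f))
(-99980 + 1/(-205486 + j(-118)))*(((-157811 + G(146)) + 141849) + 312015) = (-99980 + 1/(-205486 + (-118)²))*(((-157811 + (6 + 146² - 3*146)) + 141849) + 312015) = (-99980 + 1/(-205486 + 13924))*(((-157811 + (6 + 21316 - 438)) + 141849) + 312015) = (-99980 + 1/(-191562))*(((-157811 + 20884) + 141849) + 312015) = (-99980 - 1/191562)*((-136927 + 141849) + 312015) = -19152368761*(4922 + 312015)/191562 = -19152368761/191562*316937 = -6070094298005057/191562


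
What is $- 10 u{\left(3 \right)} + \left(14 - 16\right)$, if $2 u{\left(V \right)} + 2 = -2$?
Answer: $18$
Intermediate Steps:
$u{\left(V \right)} = -2$ ($u{\left(V \right)} = -1 + \frac{1}{2} \left(-2\right) = -1 - 1 = -2$)
$- 10 u{\left(3 \right)} + \left(14 - 16\right) = \left(-10\right) \left(-2\right) + \left(14 - 16\right) = 20 - 2 = 18$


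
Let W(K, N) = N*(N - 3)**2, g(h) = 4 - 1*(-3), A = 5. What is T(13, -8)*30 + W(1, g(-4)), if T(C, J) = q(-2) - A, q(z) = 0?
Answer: -38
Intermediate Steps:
T(C, J) = -5 (T(C, J) = 0 - 1*5 = 0 - 5 = -5)
g(h) = 7 (g(h) = 4 + 3 = 7)
W(K, N) = N*(-3 + N)**2
T(13, -8)*30 + W(1, g(-4)) = -5*30 + 7*(-3 + 7)**2 = -150 + 7*4**2 = -150 + 7*16 = -150 + 112 = -38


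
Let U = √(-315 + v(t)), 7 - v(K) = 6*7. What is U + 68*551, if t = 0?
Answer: 37468 + 5*I*√14 ≈ 37468.0 + 18.708*I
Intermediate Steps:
v(K) = -35 (v(K) = 7 - 6*7 = 7 - 1*42 = 7 - 42 = -35)
U = 5*I*√14 (U = √(-315 - 35) = √(-350) = 5*I*√14 ≈ 18.708*I)
U + 68*551 = 5*I*√14 + 68*551 = 5*I*√14 + 37468 = 37468 + 5*I*√14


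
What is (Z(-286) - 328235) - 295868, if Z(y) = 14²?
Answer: -623907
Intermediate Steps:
Z(y) = 196
(Z(-286) - 328235) - 295868 = (196 - 328235) - 295868 = -328039 - 295868 = -623907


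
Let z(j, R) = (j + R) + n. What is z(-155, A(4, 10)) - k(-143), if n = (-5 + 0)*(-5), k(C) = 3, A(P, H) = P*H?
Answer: -93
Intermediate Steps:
A(P, H) = H*P
n = 25 (n = -5*(-5) = 25)
z(j, R) = 25 + R + j (z(j, R) = (j + R) + 25 = (R + j) + 25 = 25 + R + j)
z(-155, A(4, 10)) - k(-143) = (25 + 10*4 - 155) - 1*3 = (25 + 40 - 155) - 3 = -90 - 3 = -93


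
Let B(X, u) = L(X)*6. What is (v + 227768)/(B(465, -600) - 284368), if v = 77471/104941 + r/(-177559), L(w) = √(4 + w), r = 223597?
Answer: -43102483653030256224/53813496855374070295 - 909437425864308*√469/53813496855374070295 ≈ -0.80133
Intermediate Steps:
v = -9708819488/18633219019 (v = 77471/104941 + 223597/(-177559) = 77471*(1/104941) + 223597*(-1/177559) = 77471/104941 - 223597/177559 = -9708819488/18633219019 ≈ -0.52105)
B(X, u) = 6*√(4 + X) (B(X, u) = √(4 + X)*6 = 6*√(4 + X))
(v + 227768)/(B(465, -600) - 284368) = (-9708819488/18633219019 + 227768)/(6*√(4 + 465) - 284368) = 4244041320700104/(18633219019*(6*√469 - 284368)) = 4244041320700104/(18633219019*(-284368 + 6*√469))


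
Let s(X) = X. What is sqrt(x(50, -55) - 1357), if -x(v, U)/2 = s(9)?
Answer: 5*I*sqrt(55) ≈ 37.081*I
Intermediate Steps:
x(v, U) = -18 (x(v, U) = -2*9 = -18)
sqrt(x(50, -55) - 1357) = sqrt(-18 - 1357) = sqrt(-1375) = 5*I*sqrt(55)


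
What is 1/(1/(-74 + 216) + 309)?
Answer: 142/43879 ≈ 0.0032362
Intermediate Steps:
1/(1/(-74 + 216) + 309) = 1/(1/142 + 309) = 1/(43879/142) = 142/43879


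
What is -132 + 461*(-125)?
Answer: -57757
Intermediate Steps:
-132 + 461*(-125) = -132 - 57625 = -57757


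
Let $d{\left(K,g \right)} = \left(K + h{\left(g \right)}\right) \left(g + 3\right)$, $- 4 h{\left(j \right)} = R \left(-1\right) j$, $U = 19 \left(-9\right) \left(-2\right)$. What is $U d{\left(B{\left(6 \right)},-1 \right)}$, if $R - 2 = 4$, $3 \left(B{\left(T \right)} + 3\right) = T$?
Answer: $-1710$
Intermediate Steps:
$B{\left(T \right)} = -3 + \frac{T}{3}$
$R = 6$ ($R = 2 + 4 = 6$)
$U = 342$ ($U = \left(-171\right) \left(-2\right) = 342$)
$h{\left(j \right)} = \frac{3 j}{2}$ ($h{\left(j \right)} = - \frac{6 \left(-1\right) j}{4} = - \frac{\left(-6\right) j}{4} = \frac{3 j}{2}$)
$d{\left(K,g \right)} = \left(3 + g\right) \left(K + \frac{3 g}{2}\right)$ ($d{\left(K,g \right)} = \left(K + \frac{3 g}{2}\right) \left(g + 3\right) = \left(K + \frac{3 g}{2}\right) \left(3 + g\right) = \left(3 + g\right) \left(K + \frac{3 g}{2}\right)$)
$U d{\left(B{\left(6 \right)},-1 \right)} = 342 \left(3 \left(-3 + \frac{1}{3} \cdot 6\right) + \frac{3 \left(-1\right)^{2}}{2} + \frac{9}{2} \left(-1\right) + \left(-3 + \frac{1}{3} \cdot 6\right) \left(-1\right)\right) = 342 \left(3 \left(-3 + 2\right) + \frac{3}{2} \cdot 1 - \frac{9}{2} + \left(-3 + 2\right) \left(-1\right)\right) = 342 \left(3 \left(-1\right) + \frac{3}{2} - \frac{9}{2} - -1\right) = 342 \left(-3 + \frac{3}{2} - \frac{9}{2} + 1\right) = 342 \left(-5\right) = -1710$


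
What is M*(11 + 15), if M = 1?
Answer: 26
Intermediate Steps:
M*(11 + 15) = 1*(11 + 15) = 1*26 = 26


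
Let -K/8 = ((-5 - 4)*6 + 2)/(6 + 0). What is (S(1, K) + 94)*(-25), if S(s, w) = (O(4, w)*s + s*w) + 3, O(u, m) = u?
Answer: -12775/3 ≈ -4258.3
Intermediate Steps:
K = 208/3 (K = -8*((-5 - 4)*6 + 2)/(6 + 0) = -8*(-9*6 + 2)/6 = -8*(-54 + 2)/6 = -(-416)/6 = -8*(-26/3) = 208/3 ≈ 69.333)
S(s, w) = 3 + 4*s + s*w (S(s, w) = (4*s + s*w) + 3 = 3 + 4*s + s*w)
(S(1, K) + 94)*(-25) = ((3 + 4*1 + 1*(208/3)) + 94)*(-25) = ((3 + 4 + 208/3) + 94)*(-25) = (229/3 + 94)*(-25) = (511/3)*(-25) = -12775/3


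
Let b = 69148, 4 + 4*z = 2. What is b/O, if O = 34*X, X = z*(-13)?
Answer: 69148/221 ≈ 312.89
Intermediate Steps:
z = -½ (z = -1 + (¼)*2 = -1 + ½ = -½ ≈ -0.50000)
X = 13/2 (X = -½*(-13) = 13/2 ≈ 6.5000)
O = 221 (O = 34*(13/2) = 221)
b/O = 69148/221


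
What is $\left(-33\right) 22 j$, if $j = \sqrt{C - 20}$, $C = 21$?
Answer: $-726$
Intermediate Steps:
$j = 1$ ($j = \sqrt{21 - 20} = \sqrt{1} = 1$)
$\left(-33\right) 22 j = \left(-33\right) 22 \cdot 1 = \left(-726\right) 1 = -726$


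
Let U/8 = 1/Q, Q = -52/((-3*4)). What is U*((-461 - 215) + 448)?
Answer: -5472/13 ≈ -420.92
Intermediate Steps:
Q = 13/3 (Q = -52/(-12) = -52*(-1/12) = 13/3 ≈ 4.3333)
U = 24/13 (U = 8/(13/3) = 8*(3/13) = 24/13 ≈ 1.8462)
U*((-461 - 215) + 448) = 24*((-461 - 215) + 448)/13 = 24*(-676 + 448)/13 = (24/13)*(-228) = -5472/13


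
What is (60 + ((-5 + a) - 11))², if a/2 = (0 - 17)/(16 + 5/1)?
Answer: 792100/441 ≈ 1796.1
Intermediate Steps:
a = -34/21 (a = 2*((0 - 17)/(16 + 5/1)) = 2*(-17/(16 + 5*1)) = 2*(-17/(16 + 5)) = 2*(-17/21) = -34/21 ≈ -1.6190)
(60 + ((-5 + a) - 11))² = (60 + ((-5 - 34/21) - 11))² = (60 + (-139/21 - 11))² = (60 - 370/21)² = (890/21)² = 792100/441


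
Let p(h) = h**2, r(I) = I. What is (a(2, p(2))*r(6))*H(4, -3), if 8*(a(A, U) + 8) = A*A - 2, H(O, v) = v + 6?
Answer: -279/2 ≈ -139.50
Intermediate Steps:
H(O, v) = 6 + v
a(A, U) = -33/4 + A**2/8 (a(A, U) = -8 + (A*A - 2)/8 = -8 + (A**2 - 2)/8 = -8 + (-2 + A**2)/8 = -8 + (-1/4 + A**2/8) = -33/4 + A**2/8)
(a(2, p(2))*r(6))*H(4, -3) = ((-33/4 + (1/8)*2**2)*6)*(6 - 3) = ((-33/4 + (1/8)*4)*6)*3 = ((-33/4 + 1/2)*6)*3 = -31/4*6*3 = -93/2*3 = -279/2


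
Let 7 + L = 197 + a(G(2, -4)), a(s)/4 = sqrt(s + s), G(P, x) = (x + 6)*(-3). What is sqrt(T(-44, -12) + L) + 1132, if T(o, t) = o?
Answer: 1132 + sqrt(146 + 8*I*sqrt(3)) ≈ 1144.1 + 0.57274*I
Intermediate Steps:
G(P, x) = -18 - 3*x (G(P, x) = (6 + x)*(-3) = -18 - 3*x)
a(s) = 4*sqrt(2)*sqrt(s) (a(s) = 4*sqrt(s + s) = 4*sqrt(2*s) = 4*(sqrt(2)*sqrt(s)) = 4*sqrt(2)*sqrt(s))
L = 190 + 8*I*sqrt(3) (L = -7 + (197 + 4*sqrt(2)*sqrt(-18 - 3*(-4))) = -7 + (197 + 4*sqrt(2)*sqrt(-18 + 12)) = -7 + (197 + 4*sqrt(2)*sqrt(-6)) = -7 + (197 + 4*sqrt(2)*(I*sqrt(6))) = -7 + (197 + 8*I*sqrt(3)) = 190 + 8*I*sqrt(3) ≈ 190.0 + 13.856*I)
sqrt(T(-44, -12) + L) + 1132 = sqrt(-44 + (190 + 8*I*sqrt(3))) + 1132 = sqrt(146 + 8*I*sqrt(3)) + 1132 = 1132 + sqrt(146 + 8*I*sqrt(3))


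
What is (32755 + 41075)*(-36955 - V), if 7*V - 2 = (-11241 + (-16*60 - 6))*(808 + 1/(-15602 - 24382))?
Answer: 4725477764048145/46648 ≈ 1.0130e+11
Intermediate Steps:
V = -131457445243/93296 (V = 2/7 + ((-11241 + (-16*60 - 6))*(808 + 1/(-15602 - 24382)))/7 = 2/7 + ((-11241 + (-960 - 6))*(808 + 1/(-39984)))/7 = 2/7 + ((-11241 - 966)*(808 - 1/39984))/7 = 2/7 + (-12207*32307071/39984)/7 = 2/7 + (⅐)*(-131457471899/13328) = 2/7 - 131457471899/93296 = -131457445243/93296 ≈ -1.4090e+6)
(32755 + 41075)*(-36955 - V) = (32755 + 41075)*(-36955 - 1*(-131457445243/93296)) = 73830*(-36955 + 131457445243/93296) = 73830*(128009691563/93296) = 4725477764048145/46648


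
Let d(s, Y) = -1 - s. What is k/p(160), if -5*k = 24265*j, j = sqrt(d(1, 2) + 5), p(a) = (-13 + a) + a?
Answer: -4853*sqrt(3)/307 ≈ -27.380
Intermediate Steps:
p(a) = -13 + 2*a
j = sqrt(3) (j = sqrt((-1 - 1*1) + 5) = sqrt((-1 - 1) + 5) = sqrt(-2 + 5) = sqrt(3) ≈ 1.7320)
k = -4853*sqrt(3) ≈ -8405.6
k/p(160) = (-4853*sqrt(3))/(-13 + 2*160) = (-4853*sqrt(3))/(-13 + 320) = -4853*sqrt(3)/307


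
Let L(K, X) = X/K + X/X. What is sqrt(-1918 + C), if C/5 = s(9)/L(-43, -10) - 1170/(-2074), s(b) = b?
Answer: I*sqrt(5674919900458)/54961 ≈ 43.344*I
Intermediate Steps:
L(K, X) = 1 + X/K (L(K, X) = X/K + 1 = 1 + X/K)
C = 2161620/54961 (C = 5*(9/(((-43 - 10)/(-43))) - 1170/(-2074)) = 5*(9/((-1/43*(-53))) - 1170*(-1/2074)) = 5*(9/(53/43) + 585/1037) = 5*(9*(43/53) + 585/1037) = 5*(387/53 + 585/1037) = 5*(432324/54961) = 2161620/54961 ≈ 39.330)
sqrt(-1918 + C) = sqrt(-1918 + 2161620/54961) = sqrt(-103253578/54961) = I*sqrt(5674919900458)/54961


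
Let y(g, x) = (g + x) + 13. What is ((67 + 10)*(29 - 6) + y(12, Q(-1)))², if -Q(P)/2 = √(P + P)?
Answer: 3225608 - 7184*I*√2 ≈ 3.2256e+6 - 10160.0*I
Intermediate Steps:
Q(P) = -2*√2*√P (Q(P) = -2*√(P + P) = -2*√2*√P)
y(g, x) = 13 + g + x
((67 + 10)*(29 - 6) + y(12, Q(-1)))² = ((67 + 10)*(29 - 6) + (13 + 12 - 2*√2*√(-1)))² = (77*23 + (13 + 12 - 2*√2*I))² = (1771 + (13 + 12 - 2*I*√2))² = (1771 + (25 - 2*I*√2))² = (1796 - 2*I*√2)²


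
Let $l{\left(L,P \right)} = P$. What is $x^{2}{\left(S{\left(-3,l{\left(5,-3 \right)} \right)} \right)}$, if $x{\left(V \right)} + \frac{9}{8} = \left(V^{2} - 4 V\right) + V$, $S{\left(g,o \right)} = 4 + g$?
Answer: $\frac{625}{64} \approx 9.7656$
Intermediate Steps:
$x{\left(V \right)} = - \frac{9}{8} + V^{2} - 3 V$ ($x{\left(V \right)} = - \frac{9}{8} + \left(\left(V^{2} - 4 V\right) + V\right) = - \frac{9}{8} + \left(V^{2} - 3 V\right) = - \frac{9}{8} + V^{2} - 3 V$)
$x^{2}{\left(S{\left(-3,l{\left(5,-3 \right)} \right)} \right)} = \left(- \frac{9}{8} + \left(4 - 3\right)^{2} - 3 \left(4 - 3\right)\right)^{2} = \left(- \frac{9}{8} + 1^{2} - 3\right)^{2} = \left(- \frac{9}{8} + 1 - 3\right)^{2} = \left(- \frac{25}{8}\right)^{2} = \frac{625}{64}$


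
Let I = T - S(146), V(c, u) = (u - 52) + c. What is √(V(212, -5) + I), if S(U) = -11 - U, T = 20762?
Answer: √21074 ≈ 145.17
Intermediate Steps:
V(c, u) = -52 + c + u (V(c, u) = (-52 + u) + c = -52 + c + u)
I = 20919 (I = 20762 - (-11 - 1*146) = 20762 - (-11 - 146) = 20762 - 1*(-157) = 20762 + 157 = 20919)
√(V(212, -5) + I) = √((-52 + 212 - 5) + 20919) = √(155 + 20919) = √21074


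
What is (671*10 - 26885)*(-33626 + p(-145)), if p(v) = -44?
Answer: 679292250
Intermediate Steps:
(671*10 - 26885)*(-33626 + p(-145)) = (671*10 - 26885)*(-33626 - 44) = (6710 - 26885)*(-33670) = -20175*(-33670) = 679292250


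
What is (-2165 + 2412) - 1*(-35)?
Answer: 282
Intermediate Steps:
(-2165 + 2412) - 1*(-35) = 247 + 35 = 282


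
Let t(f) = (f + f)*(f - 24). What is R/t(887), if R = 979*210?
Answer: 102795/765481 ≈ 0.13429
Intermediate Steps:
R = 205590
t(f) = 2*f*(-24 + f) (t(f) = (2*f)*(-24 + f) = 2*f*(-24 + f))
R/t(887) = 205590/((2*887*(-24 + 887))) = 205590/((2*887*863)) = 205590/1530962 = 205590*(1/1530962) = 102795/765481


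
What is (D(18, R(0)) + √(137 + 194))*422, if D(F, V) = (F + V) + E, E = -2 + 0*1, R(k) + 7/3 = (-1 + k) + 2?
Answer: 18568/3 + 422*√331 ≈ 13867.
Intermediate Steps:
R(k) = -4/3 + k (R(k) = -7/3 + ((-1 + k) + 2) = -7/3 + (1 + k) = -4/3 + k)
E = -2 (E = -2 + 0 = -2)
D(F, V) = -2 + F + V (D(F, V) = (F + V) - 2 = -2 + F + V)
(D(18, R(0)) + √(137 + 194))*422 = ((-2 + 18 + (-4/3 + 0)) + √(137 + 194))*422 = ((-2 + 18 - 4/3) + √331)*422 = (44/3 + √331)*422 = 18568/3 + 422*√331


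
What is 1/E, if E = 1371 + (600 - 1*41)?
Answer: 1/1930 ≈ 0.00051813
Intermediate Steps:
E = 1930 (E = 1371 + (600 - 41) = 1371 + 559 = 1930)
1/E = 1/1930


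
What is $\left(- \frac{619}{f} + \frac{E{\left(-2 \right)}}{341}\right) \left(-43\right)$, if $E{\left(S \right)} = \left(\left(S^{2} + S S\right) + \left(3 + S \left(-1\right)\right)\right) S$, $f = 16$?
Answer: $\frac{9094285}{5456} \approx 1666.8$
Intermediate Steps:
$E{\left(S \right)} = S \left(3 - S + 2 S^{2}\right)$ ($E{\left(S \right)} = \left(\left(S^{2} + S^{2}\right) - \left(-3 + S\right)\right) S = \left(2 S^{2} - \left(-3 + S\right)\right) S = \left(3 - S + 2 S^{2}\right) S = S \left(3 - S + 2 S^{2}\right)$)
$\left(- \frac{619}{f} + \frac{E{\left(-2 \right)}}{341}\right) \left(-43\right) = \left(- \frac{619}{16} + \frac{\left(-2\right) \left(3 - -2 + 2 \left(-2\right)^{2}\right)}{341}\right) \left(-43\right) = \left(\left(-619\right) \frac{1}{16} + - 2 \left(3 + 2 + 2 \cdot 4\right) \frac{1}{341}\right) \left(-43\right) = \left(- \frac{619}{16} + - 2 \left(3 + 2 + 8\right) \frac{1}{341}\right) \left(-43\right) = \left(- \frac{619}{16} + \left(-2\right) 13 \cdot \frac{1}{341}\right) \left(-43\right) = \left(- \frac{619}{16} - \frac{26}{341}\right) \left(-43\right) = \left(- \frac{211495}{5456}\right) \left(-43\right) = \frac{9094285}{5456}$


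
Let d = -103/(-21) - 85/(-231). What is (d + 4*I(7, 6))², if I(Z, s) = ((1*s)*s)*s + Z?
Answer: 97416900/121 ≈ 8.0510e+5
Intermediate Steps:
I(Z, s) = Z + s³ (I(Z, s) = (s*s)*s + Z = s²*s + Z = s³ + Z = Z + s³)
d = 58/11 (d = -103*(-1/21) - 85*(-1/231) = 103/21 + 85/231 = 58/11 ≈ 5.2727)
(d + 4*I(7, 6))² = (58/11 + 4*(7 + 6³))² = (58/11 + 4*(7 + 216))² = (58/11 + 4*223)² = (58/11 + 892)² = (9870/11)² = 97416900/121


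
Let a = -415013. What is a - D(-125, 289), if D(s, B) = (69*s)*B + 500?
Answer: 2077112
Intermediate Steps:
D(s, B) = 500 + 69*B*s (D(s, B) = 69*B*s + 500 = 500 + 69*B*s)
a - D(-125, 289) = -415013 - (500 + 69*289*(-125)) = -415013 - (500 - 2492625) = -415013 - 1*(-2492125) = -415013 + 2492125 = 2077112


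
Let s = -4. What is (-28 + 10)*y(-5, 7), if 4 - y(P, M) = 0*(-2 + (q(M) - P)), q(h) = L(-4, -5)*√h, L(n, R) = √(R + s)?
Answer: -72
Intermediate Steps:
L(n, R) = √(-4 + R) (L(n, R) = √(R - 4) = √(-4 + R))
q(h) = 3*I*√h (q(h) = √(-4 - 5)*√h = √(-9)*√h = (3*I)*√h = 3*I*√h)
y(P, M) = 4 (y(P, M) = 4 - 0*(-2 + (3*I*√M - P)) = 4 - 0*(-2 + (-P + 3*I*√M)) = 4 - 0*(-2 - P + 3*I*√M) = 4 - 1*0 = 4 + 0 = 4)
(-28 + 10)*y(-5, 7) = (-28 + 10)*4 = -18*4 = -72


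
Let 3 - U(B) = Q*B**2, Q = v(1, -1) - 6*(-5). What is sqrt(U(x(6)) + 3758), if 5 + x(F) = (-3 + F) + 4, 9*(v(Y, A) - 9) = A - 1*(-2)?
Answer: sqrt(32441)/3 ≈ 60.038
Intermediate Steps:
v(Y, A) = 83/9 + A/9 (v(Y, A) = 9 + (A - 1*(-2))/9 = 9 + (A + 2)/9 = 9 + (2 + A)/9 = 9 + (2/9 + A/9) = 83/9 + A/9)
Q = 352/9 (Q = (83/9 + (1/9)*(-1)) - 6*(-5) = (83/9 - 1/9) + 30 = 82/9 + 30 = 352/9 ≈ 39.111)
x(F) = -4 + F (x(F) = -5 + ((-3 + F) + 4) = -5 + (1 + F) = -4 + F)
U(B) = 3 - 352*B**2/9
sqrt(U(x(6)) + 3758) = sqrt((3 - 352*(-4 + 6)**2/9) + 3758) = sqrt((3 - 352/9*2**2) + 3758) = sqrt((3 - 352/9*4) + 3758) = sqrt((3 - 1408/9) + 3758) = sqrt(-1381/9 + 3758) = sqrt(32441/9) = sqrt(32441)/3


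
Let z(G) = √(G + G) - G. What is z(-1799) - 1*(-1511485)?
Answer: 1513284 + I*√3598 ≈ 1.5133e+6 + 59.983*I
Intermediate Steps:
z(G) = -G + √2*√G (z(G) = √(2*G) - G = √2*√G - G = -G + √2*√G)
z(-1799) - 1*(-1511485) = (-1*(-1799) + √2*√(-1799)) - 1*(-1511485) = (1799 + √2*(I*√1799)) + 1511485 = (1799 + I*√3598) + 1511485 = 1513284 + I*√3598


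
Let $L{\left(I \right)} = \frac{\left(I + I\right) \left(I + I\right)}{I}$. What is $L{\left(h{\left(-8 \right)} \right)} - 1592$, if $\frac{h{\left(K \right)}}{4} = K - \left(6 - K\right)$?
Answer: $-1944$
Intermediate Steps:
$h{\left(K \right)} = -24 + 8 K$ ($h{\left(K \right)} = 4 \left(K - \left(6 - K\right)\right) = 4 \left(K + \left(-6 + K\right)\right) = 4 \left(-6 + 2 K\right) = -24 + 8 K$)
$L{\left(I \right)} = 4 I$ ($L{\left(I \right)} = \frac{2 I 2 I}{I} = \frac{4 I^{2}}{I} = 4 I$)
$L{\left(h{\left(-8 \right)} \right)} - 1592 = 4 \left(-24 + 8 \left(-8\right)\right) - 1592 = 4 \left(-24 - 64\right) - 1592 = 4 \left(-88\right) - 1592 = -352 - 1592 = -1944$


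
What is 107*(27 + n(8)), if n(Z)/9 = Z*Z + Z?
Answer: 72225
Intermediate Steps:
n(Z) = 9*Z + 9*Z² (n(Z) = 9*(Z*Z + Z) = 9*(Z² + Z) = 9*(Z + Z²) = 9*Z + 9*Z²)
107*(27 + n(8)) = 107*(27 + 9*8*(1 + 8)) = 107*(27 + 9*8*9) = 107*(27 + 648) = 107*675 = 72225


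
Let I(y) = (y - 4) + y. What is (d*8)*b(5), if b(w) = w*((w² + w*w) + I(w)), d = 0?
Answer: 0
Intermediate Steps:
I(y) = -4 + 2*y (I(y) = (-4 + y) + y = -4 + 2*y)
b(w) = w*(-4 + 2*w + 2*w²) (b(w) = w*((w² + w*w) + (-4 + 2*w)) = w*((w² + w²) + (-4 + 2*w)) = w*(2*w² + (-4 + 2*w)) = w*(-4 + 2*w + 2*w²))
(d*8)*b(5) = (0*8)*(2*5*(-2 + 5 + 5²)) = 0*(2*5*(-2 + 5 + 25)) = 0*(2*5*28) = 0*280 = 0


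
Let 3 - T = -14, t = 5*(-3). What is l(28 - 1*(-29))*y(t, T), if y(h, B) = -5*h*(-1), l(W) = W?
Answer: -4275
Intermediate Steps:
t = -15
T = 17 (T = 3 - 1*(-14) = 3 + 14 = 17)
y(h, B) = 5*h
l(28 - 1*(-29))*y(t, T) = (28 - 1*(-29))*(5*(-15)) = (28 + 29)*(-75) = 57*(-75) = -4275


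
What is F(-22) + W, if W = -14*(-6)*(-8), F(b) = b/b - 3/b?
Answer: -14759/22 ≈ -670.86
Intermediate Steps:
F(b) = 1 - 3/b
W = -672 (W = 84*(-8) = -672)
F(-22) + W = (-3 - 22)/(-22) - 672 = -1/22*(-25) - 672 = 25/22 - 672 = -14759/22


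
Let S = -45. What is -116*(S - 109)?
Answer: 17864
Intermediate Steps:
-116*(S - 109) = -116*(-45 - 109) = -116*(-154) = 17864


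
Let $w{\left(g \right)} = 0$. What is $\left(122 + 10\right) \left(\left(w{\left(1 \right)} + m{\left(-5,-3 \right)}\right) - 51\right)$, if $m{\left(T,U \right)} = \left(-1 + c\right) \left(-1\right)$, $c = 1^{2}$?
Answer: $-6732$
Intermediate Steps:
$c = 1$
$m{\left(T,U \right)} = 0$ ($m{\left(T,U \right)} = \left(-1 + 1\right) \left(-1\right) = 0 \left(-1\right) = 0$)
$\left(122 + 10\right) \left(\left(w{\left(1 \right)} + m{\left(-5,-3 \right)}\right) - 51\right) = \left(122 + 10\right) \left(\left(0 + 0\right) - 51\right) = 132 \left(0 - 51\right) = 132 \left(-51\right) = -6732$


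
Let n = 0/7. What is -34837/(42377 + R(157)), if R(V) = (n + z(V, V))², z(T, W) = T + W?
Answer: -34837/140973 ≈ -0.24712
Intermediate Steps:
n = 0 (n = 0*(⅐) = 0)
R(V) = 4*V² (R(V) = (0 + (V + V))² = (0 + 2*V)² = (2*V)² = 4*V²)
-34837/(42377 + R(157)) = -34837/(42377 + 4*157²) = -34837/(42377 + 4*24649) = -34837/(42377 + 98596) = -34837/140973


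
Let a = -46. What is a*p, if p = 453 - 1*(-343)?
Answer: -36616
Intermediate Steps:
p = 796 (p = 453 + 343 = 796)
a*p = -46*796 = -36616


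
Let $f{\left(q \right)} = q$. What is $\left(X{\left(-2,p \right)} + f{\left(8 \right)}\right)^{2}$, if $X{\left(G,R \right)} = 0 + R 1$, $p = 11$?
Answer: $361$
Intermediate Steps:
$X{\left(G,R \right)} = R$ ($X{\left(G,R \right)} = 0 + R = R$)
$\left(X{\left(-2,p \right)} + f{\left(8 \right)}\right)^{2} = \left(11 + 8\right)^{2} = 19^{2} = 361$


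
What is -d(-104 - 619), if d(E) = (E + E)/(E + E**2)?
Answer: 1/361 ≈ 0.0027701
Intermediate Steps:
d(E) = 2*E/(E + E**2) (d(E) = (2*E)/(E + E**2) = 2*E/(E + E**2))
-d(-104 - 619) = -2/(1 + (-104 - 619)) = -2/(1 - 723) = -2/(-722) = -2*(-1)/722 = -1*(-1/361) = 1/361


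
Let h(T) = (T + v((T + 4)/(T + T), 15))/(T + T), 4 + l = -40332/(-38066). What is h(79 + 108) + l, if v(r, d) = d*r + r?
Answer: -3219502707/1331129954 ≈ -2.4186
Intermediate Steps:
v(r, d) = r + d*r
l = -55966/19033 (l = -4 - 40332/(-38066) = -4 - 40332*(-1/38066) = -4 + 20166/19033 = -55966/19033 ≈ -2.9405)
h(T) = (T + 8*(4 + T)/T)/(2*T) (h(T) = (T + ((T + 4)/(T + T))*(1 + 15))/(T + T) = (T + ((4 + T)/((2*T)))*16)/((2*T)) = (T + ((4 + T)*(1/(2*T)))*16)*(1/(2*T)) = (T + ((4 + T)/(2*T))*16)*(1/(2*T)) = (T + 8*(4 + T)/T)*(1/(2*T)) = (T + 8*(4 + T)/T)/(2*T))
h(79 + 108) + l = (½ + 4/(79 + 108) + 16/(79 + 108)²) - 55966/19033 = (½ + 4/187 + 16/187²) - 55966/19033 = (½ + 4*(1/187) + 16*(1/34969)) - 55966/19033 = (½ + 4/187 + 16/34969) - 55966/19033 = 36497/69938 - 55966/19033 = -3219502707/1331129954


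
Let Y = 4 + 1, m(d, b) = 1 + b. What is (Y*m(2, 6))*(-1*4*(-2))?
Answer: 280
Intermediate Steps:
Y = 5
(Y*m(2, 6))*(-1*4*(-2)) = (5*(1 + 6))*(-1*4*(-2)) = (5*7)*(-4*(-2)) = 35*8 = 280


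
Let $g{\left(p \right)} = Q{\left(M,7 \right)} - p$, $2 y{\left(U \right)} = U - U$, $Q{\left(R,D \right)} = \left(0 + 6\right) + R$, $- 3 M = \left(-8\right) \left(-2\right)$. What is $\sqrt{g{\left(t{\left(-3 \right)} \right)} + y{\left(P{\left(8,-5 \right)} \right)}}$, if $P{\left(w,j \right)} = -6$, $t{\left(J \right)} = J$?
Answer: $\frac{\sqrt{33}}{3} \approx 1.9149$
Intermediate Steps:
$M = - \frac{16}{3}$ ($M = - \frac{\left(-8\right) \left(-2\right)}{3} = \left(- \frac{1}{3}\right) 16 = - \frac{16}{3} \approx -5.3333$)
$Q{\left(R,D \right)} = 6 + R$
$y{\left(U \right)} = 0$ ($y{\left(U \right)} = \frac{U - U}{2} = \frac{1}{2} \cdot 0 = 0$)
$g{\left(p \right)} = \frac{2}{3} - p$ ($g{\left(p \right)} = \left(6 - \frac{16}{3}\right) - p = \frac{2}{3} - p$)
$\sqrt{g{\left(t{\left(-3 \right)} \right)} + y{\left(P{\left(8,-5 \right)} \right)}} = \sqrt{\left(\frac{2}{3} - -3\right) + 0} = \sqrt{\left(\frac{2}{3} + 3\right) + 0} = \sqrt{\frac{11}{3} + 0} = \sqrt{\frac{11}{3}} = \frac{\sqrt{33}}{3}$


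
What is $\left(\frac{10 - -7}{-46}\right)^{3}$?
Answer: $- \frac{4913}{97336} \approx -0.050475$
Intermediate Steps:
$\left(\frac{10 - -7}{-46}\right)^{3} = \left(\left(10 + 7\right) \left(- \frac{1}{46}\right)\right)^{3} = \left(17 \left(- \frac{1}{46}\right)\right)^{3} = \left(- \frac{17}{46}\right)^{3} = - \frac{4913}{97336}$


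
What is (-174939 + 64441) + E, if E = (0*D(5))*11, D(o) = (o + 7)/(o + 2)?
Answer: -110498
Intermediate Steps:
D(o) = (7 + o)/(2 + o)
E = 0 (E = (0*((7 + 5)/(2 + 5)))*11 = (0*(12/7))*11 = 0*11 = 0)
(-174939 + 64441) + E = (-174939 + 64441) + 0 = -110498 + 0 = -110498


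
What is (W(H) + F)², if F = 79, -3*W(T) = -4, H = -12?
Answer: 58081/9 ≈ 6453.4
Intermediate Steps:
W(T) = 4/3 (W(T) = -⅓*(-4) = 4/3)
(W(H) + F)² = (4/3 + 79)² = (241/3)² = 58081/9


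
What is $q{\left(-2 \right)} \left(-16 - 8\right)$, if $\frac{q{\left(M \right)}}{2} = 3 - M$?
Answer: $-240$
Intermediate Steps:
$q{\left(M \right)} = 6 - 2 M$ ($q{\left(M \right)} = 2 \left(3 - M\right) = 6 - 2 M$)
$q{\left(-2 \right)} \left(-16 - 8\right) = \left(6 - -4\right) \left(-16 - 8\right) = \left(6 + 4\right) \left(-24\right) = 10 \left(-24\right) = -240$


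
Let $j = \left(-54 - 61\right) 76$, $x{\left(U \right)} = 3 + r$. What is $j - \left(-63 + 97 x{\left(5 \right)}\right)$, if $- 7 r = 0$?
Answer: $-8968$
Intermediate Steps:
$r = 0$ ($r = \left(- \frac{1}{7}\right) 0 = 0$)
$x{\left(U \right)} = 3$ ($x{\left(U \right)} = 3 + 0 = 3$)
$j = -8740$ ($j = \left(-115\right) 76 = -8740$)
$j - \left(-63 + 97 x{\left(5 \right)}\right) = -8740 - \left(-63 + 97 \cdot 3\right) = -8740 - \left(-63 + 291\right) = -8740 - 228 = -8968$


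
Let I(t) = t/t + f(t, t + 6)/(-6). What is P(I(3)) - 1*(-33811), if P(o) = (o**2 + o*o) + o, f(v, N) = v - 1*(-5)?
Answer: 304298/9 ≈ 33811.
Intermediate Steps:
f(v, N) = 5 + v (f(v, N) = v + 5 = 5 + v)
I(t) = 1/6 - t/6 (I(t) = t/t + (5 + t)/(-6) = 1 + (5 + t)*(-1/6) = 1 + (-5/6 - t/6) = 1/6 - t/6)
P(o) = o + 2*o**2 (P(o) = (o**2 + o**2) + o = 2*o**2 + o = o + 2*o**2)
P(I(3)) - 1*(-33811) = (1/6 - 1/6*3)*(1 + 2*(1/6 - 1/6*3)) - 1*(-33811) = (1/6 - 1/2)*(1 + 2*(1/6 - 1/2)) + 33811 = -(1 + 2*(-1/3))/3 + 33811 = -(1 - 2/3)/3 + 33811 = -1/3*1/3 + 33811 = -1/9 + 33811 = 304298/9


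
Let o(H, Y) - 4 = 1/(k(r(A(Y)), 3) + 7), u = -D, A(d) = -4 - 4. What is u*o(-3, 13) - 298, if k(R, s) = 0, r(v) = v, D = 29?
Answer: -2927/7 ≈ -418.14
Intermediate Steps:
A(d) = -8
u = -29 (u = -1*29 = -29)
o(H, Y) = 29/7 (o(H, Y) = 4 + 1/(0 + 7) = 4 + 1/7 = 4 + ⅐ = 29/7)
u*o(-3, 13) - 298 = -29*29/7 - 298 = -841/7 - 298 = -2927/7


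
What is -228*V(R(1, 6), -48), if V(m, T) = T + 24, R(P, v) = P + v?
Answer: 5472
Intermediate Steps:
V(m, T) = 24 + T
-228*V(R(1, 6), -48) = -228*(24 - 48) = -228*(-24) = 5472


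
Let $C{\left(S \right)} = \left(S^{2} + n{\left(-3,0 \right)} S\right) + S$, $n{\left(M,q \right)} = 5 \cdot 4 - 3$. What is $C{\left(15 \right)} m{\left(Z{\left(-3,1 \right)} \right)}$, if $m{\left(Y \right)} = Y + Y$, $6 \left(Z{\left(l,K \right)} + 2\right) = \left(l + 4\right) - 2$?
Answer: $-2145$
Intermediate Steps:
$Z{\left(l,K \right)} = - \frac{5}{3} + \frac{l}{6}$ ($Z{\left(l,K \right)} = -2 + \frac{\left(l + 4\right) - 2}{6} = -2 + \frac{\left(4 + l\right) - 2}{6} = -2 + \frac{2 + l}{6} = -2 + \left(\frac{1}{3} + \frac{l}{6}\right) = - \frac{5}{3} + \frac{l}{6}$)
$m{\left(Y \right)} = 2 Y$
$n{\left(M,q \right)} = 17$ ($n{\left(M,q \right)} = 20 - 3 = 17$)
$C{\left(S \right)} = S^{2} + 18 S$ ($C{\left(S \right)} = \left(S^{2} + 17 S\right) + S = S^{2} + 18 S$)
$C{\left(15 \right)} m{\left(Z{\left(-3,1 \right)} \right)} = 15 \left(18 + 15\right) 2 \left(- \frac{5}{3} + \frac{1}{6} \left(-3\right)\right) = 15 \cdot 33 \cdot 2 \left(- \frac{5}{3} - \frac{1}{2}\right) = 495 \cdot 2 \left(- \frac{13}{6}\right) = 495 \left(- \frac{13}{3}\right) = -2145$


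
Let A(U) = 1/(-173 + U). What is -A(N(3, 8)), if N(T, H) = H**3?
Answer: -1/339 ≈ -0.0029499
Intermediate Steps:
-A(N(3, 8)) = -1/(-173 + 8**3) = -1/(-173 + 512) = -1/339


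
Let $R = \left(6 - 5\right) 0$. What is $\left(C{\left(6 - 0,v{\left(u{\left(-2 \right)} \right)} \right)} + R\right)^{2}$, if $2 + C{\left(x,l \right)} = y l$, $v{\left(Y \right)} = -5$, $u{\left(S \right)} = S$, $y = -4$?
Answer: $324$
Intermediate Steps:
$R = 0$ ($R = 1 \cdot 0 = 0$)
$C{\left(x,l \right)} = -2 - 4 l$
$\left(C{\left(6 - 0,v{\left(u{\left(-2 \right)} \right)} \right)} + R\right)^{2} = \left(\left(-2 - -20\right) + 0\right)^{2} = \left(\left(-2 + 20\right) + 0\right)^{2} = \left(18 + 0\right)^{2} = 18^{2} = 324$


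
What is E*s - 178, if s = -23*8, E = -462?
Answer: 84830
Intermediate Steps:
s = -184
E*s - 178 = -462*(-184) - 178 = 85008 - 178 = 84830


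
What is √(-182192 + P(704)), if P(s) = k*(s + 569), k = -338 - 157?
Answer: I*√812327 ≈ 901.29*I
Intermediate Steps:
k = -495
P(s) = -281655 - 495*s (P(s) = -495*(s + 569) = -495*(569 + s) = -281655 - 495*s)
√(-182192 + P(704)) = √(-182192 + (-281655 - 495*704)) = √(-182192 + (-281655 - 348480)) = √(-182192 - 630135) = √(-812327) = I*√812327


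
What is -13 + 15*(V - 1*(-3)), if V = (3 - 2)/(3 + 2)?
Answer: 35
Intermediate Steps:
V = 1/5 ≈ 0.20000
-13 + 15*(V - 1*(-3)) = -13 + 15*(1/5 - 1*(-3)) = -13 + 15*(1/5 + 3) = -13 + 15*(16/5) = -13 + 48 = 35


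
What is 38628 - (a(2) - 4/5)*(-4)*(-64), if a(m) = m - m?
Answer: 194164/5 ≈ 38833.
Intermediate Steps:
a(m) = 0
38628 - (a(2) - 4/5)*(-4)*(-64) = 38628 - (0 - 4/5)*(-4)*(-64) = 38628 - (-4/5*(-4))*(-64) = 38628 - 16*(-64)/5 = 38628 - 1*(-1024/5) = 38628 + 1024/5 = 194164/5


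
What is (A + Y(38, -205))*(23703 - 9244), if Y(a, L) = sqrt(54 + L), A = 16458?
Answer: 237966222 + 14459*I*sqrt(151) ≈ 2.3797e+8 + 1.7768e+5*I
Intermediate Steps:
(A + Y(38, -205))*(23703 - 9244) = (16458 + sqrt(54 - 205))*(23703 - 9244) = (16458 + sqrt(-151))*14459 = (16458 + I*sqrt(151))*14459 = 237966222 + 14459*I*sqrt(151)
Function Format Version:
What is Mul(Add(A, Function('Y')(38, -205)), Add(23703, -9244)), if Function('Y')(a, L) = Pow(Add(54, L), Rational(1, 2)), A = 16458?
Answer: Add(237966222, Mul(14459, I, Pow(151, Rational(1, 2)))) ≈ Add(2.3797e+8, Mul(1.7768e+5, I))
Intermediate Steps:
Mul(Add(A, Function('Y')(38, -205)), Add(23703, -9244)) = Mul(Add(16458, Pow(Add(54, -205), Rational(1, 2))), Add(23703, -9244)) = Mul(Add(16458, Pow(-151, Rational(1, 2))), 14459) = Mul(Add(16458, Mul(I, Pow(151, Rational(1, 2)))), 14459) = Add(237966222, Mul(14459, I, Pow(151, Rational(1, 2))))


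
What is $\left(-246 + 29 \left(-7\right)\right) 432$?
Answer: $-193968$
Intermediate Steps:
$\left(-246 + 29 \left(-7\right)\right) 432 = \left(-246 - 203\right) 432 = \left(-449\right) 432 = -193968$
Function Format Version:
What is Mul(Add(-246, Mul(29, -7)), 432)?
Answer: -193968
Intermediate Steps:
Mul(Add(-246, Mul(29, -7)), 432) = Mul(Add(-246, -203), 432) = Mul(-449, 432) = -193968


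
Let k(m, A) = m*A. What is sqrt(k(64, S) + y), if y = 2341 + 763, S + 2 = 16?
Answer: 20*sqrt(10) ≈ 63.246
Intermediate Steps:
S = 14 (S = -2 + 16 = 14)
y = 3104
k(m, A) = A*m
sqrt(k(64, S) + y) = sqrt(14*64 + 3104) = sqrt(896 + 3104) = sqrt(4000) = 20*sqrt(10)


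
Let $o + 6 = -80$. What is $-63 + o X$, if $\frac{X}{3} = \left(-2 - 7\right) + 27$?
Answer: $-4707$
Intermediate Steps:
$o = -86$ ($o = -6 - 80 = -86$)
$X = 54$ ($X = 3 \left(\left(-2 - 7\right) + 27\right) = 3 \left(-9 + 27\right) = 3 \cdot 18 = 54$)
$-63 + o X = -63 - 4644 = -4707$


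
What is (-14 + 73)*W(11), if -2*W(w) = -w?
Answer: 649/2 ≈ 324.50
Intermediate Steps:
W(w) = w/2 (W(w) = -(-1)*w/2 = w/2)
(-14 + 73)*W(11) = (-14 + 73)*((½)*11) = 59*(11/2) = 649/2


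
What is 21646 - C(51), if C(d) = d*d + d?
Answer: 18994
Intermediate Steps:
C(d) = d + d² (C(d) = d² + d = d + d²)
21646 - C(51) = 21646 - 51*(1 + 51) = 21646 - 51*52 = 21646 - 1*2652 = 21646 - 2652 = 18994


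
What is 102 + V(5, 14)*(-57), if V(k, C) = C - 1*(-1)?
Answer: -753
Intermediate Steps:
V(k, C) = 1 + C (V(k, C) = C + 1 = 1 + C)
102 + V(5, 14)*(-57) = 102 + (1 + 14)*(-57) = 102 + 15*(-57) = 102 - 855 = -753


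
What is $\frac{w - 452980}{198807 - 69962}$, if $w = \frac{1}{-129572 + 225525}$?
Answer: $- \frac{43464789939}{12363064285} \approx -3.5157$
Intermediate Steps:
$w = \frac{1}{95953} \approx 1.0422 \cdot 10^{-5}$
$\frac{w - 452980}{198807 - 69962} = \frac{\frac{1}{95953} - 452980}{198807 - 69962} = - \frac{43464789939}{95953 \cdot 128845} = \left(- \frac{43464789939}{95953}\right) \frac{1}{128845} = - \frac{43464789939}{12363064285}$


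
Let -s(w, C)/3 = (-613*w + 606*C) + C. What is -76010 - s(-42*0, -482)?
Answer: -953732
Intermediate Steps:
s(w, C) = -1821*C + 1839*w (s(w, C) = -3*((-613*w + 606*C) + C) = -3*(-613*w + 607*C) = -1821*C + 1839*w)
-76010 - s(-42*0, -482) = -76010 - (-1821*(-482) + 1839*(-42*0)) = -76010 - (877722 + 1839*0) = -76010 - (877722 + 0) = -76010 - 1*877722 = -76010 - 877722 = -953732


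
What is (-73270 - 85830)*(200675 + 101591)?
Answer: -48090520600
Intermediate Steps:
(-73270 - 85830)*(200675 + 101591) = -159100*302266 = -48090520600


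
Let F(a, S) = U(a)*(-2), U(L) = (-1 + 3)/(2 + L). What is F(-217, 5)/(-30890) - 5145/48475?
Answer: -97628399/919826975 ≈ -0.10614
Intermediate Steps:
U(L) = 2/(2 + L)
F(a, S) = -4/(2 + a) (F(a, S) = (2/(2 + a))*(-2) = -4/(2 + a))
F(-217, 5)/(-30890) - 5145/48475 = -4/(2 - 217)/(-30890) - 5145/48475 = -4/(-215)*(-1/30890) - 5145*1/48475 = -4*(-1/215)*(-1/30890) - 147/1385 = (4/215)*(-1/30890) - 147/1385 = -2/3320675 - 147/1385 = -97628399/919826975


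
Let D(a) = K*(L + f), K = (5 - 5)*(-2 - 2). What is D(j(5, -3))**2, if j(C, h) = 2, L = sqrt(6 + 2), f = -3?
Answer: 0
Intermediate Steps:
L = 2*sqrt(2) (L = sqrt(8) = 2*sqrt(2) ≈ 2.8284)
K = 0 (K = 0*(-4) = 0)
D(a) = 0 (D(a) = 0*(2*sqrt(2) - 3) = 0*(-3 + 2*sqrt(2)) = 0)
D(j(5, -3))**2 = 0**2 = 0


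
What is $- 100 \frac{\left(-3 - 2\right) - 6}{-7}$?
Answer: $- \frac{1100}{7} \approx -157.14$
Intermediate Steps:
$- 100 \frac{\left(-3 - 2\right) - 6}{-7} = - 100 \left(\left(-3 - 2\right) - 6\right) \left(- \frac{1}{7}\right) = - 100 \left(-5 - 6\right) \left(- \frac{1}{7}\right) = - 100 \left(\left(-11\right) \left(- \frac{1}{7}\right)\right) = \left(-100\right) \frac{11}{7} = - \frac{1100}{7}$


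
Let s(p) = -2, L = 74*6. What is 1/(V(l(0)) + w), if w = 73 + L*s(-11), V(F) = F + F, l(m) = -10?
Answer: -1/835 ≈ -0.0011976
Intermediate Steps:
L = 444
V(F) = 2*F
w = -815 (w = 73 + 444*(-2) = 73 - 888 = -815)
1/(V(l(0)) + w) = 1/(2*(-10) - 815) = 1/(-20 - 815) = 1/(-835) = -1/835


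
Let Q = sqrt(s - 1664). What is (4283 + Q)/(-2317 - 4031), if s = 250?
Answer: -4283/6348 - I*sqrt(1414)/6348 ≈ -0.6747 - 0.0059236*I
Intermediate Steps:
Q = I*sqrt(1414) (Q = sqrt(250 - 1664) = sqrt(-1414) = I*sqrt(1414) ≈ 37.603*I)
(4283 + Q)/(-2317 - 4031) = (4283 + I*sqrt(1414))/(-2317 - 4031) = (4283 + I*sqrt(1414))/(-6348) = (4283 + I*sqrt(1414))*(-1/6348) = -4283/6348 - I*sqrt(1414)/6348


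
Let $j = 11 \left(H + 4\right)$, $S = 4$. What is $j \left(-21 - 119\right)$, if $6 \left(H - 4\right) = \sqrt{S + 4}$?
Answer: $-12320 - \frac{1540 \sqrt{2}}{3} \approx -13046.0$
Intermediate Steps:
$H = 4 + \frac{\sqrt{2}}{3}$ ($H = 4 + \frac{\sqrt{4 + 4}}{6} = 4 + \frac{\sqrt{8}}{6} = 4 + \frac{2 \sqrt{2}}{6} = 4 + \frac{\sqrt{2}}{3} \approx 4.4714$)
$j = 88 + \frac{11 \sqrt{2}}{3}$ ($j = 11 \left(\left(4 + \frac{\sqrt{2}}{3}\right) + 4\right) = 11 \left(8 + \frac{\sqrt{2}}{3}\right) = 88 + \frac{11 \sqrt{2}}{3} \approx 93.185$)
$j \left(-21 - 119\right) = \left(88 + \frac{11 \sqrt{2}}{3}\right) \left(-21 - 119\right) = \left(88 + \frac{11 \sqrt{2}}{3}\right) \left(-140\right) = -12320 - \frac{1540 \sqrt{2}}{3}$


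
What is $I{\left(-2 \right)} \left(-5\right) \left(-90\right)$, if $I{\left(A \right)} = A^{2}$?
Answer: $1800$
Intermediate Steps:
$I{\left(-2 \right)} \left(-5\right) \left(-90\right) = \left(-2\right)^{2} \left(-5\right) \left(-90\right) = 4 \left(-5\right) \left(-90\right) = \left(-20\right) \left(-90\right) = 1800$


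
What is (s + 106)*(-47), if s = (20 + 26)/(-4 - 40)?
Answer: -108523/22 ≈ -4932.9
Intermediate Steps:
s = -23/22 (s = 46/(-44) = 46*(-1/44) = -23/22 ≈ -1.0455)
(s + 106)*(-47) = (-23/22 + 106)*(-47) = (2309/22)*(-47) = -108523/22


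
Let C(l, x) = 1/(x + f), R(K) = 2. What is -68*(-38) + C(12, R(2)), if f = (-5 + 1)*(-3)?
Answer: 36177/14 ≈ 2584.1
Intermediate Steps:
f = 12 (f = -4*(-3) = 12)
C(l, x) = 1/(12 + x) (C(l, x) = 1/(x + 12) = 1/(12 + x))
-68*(-38) + C(12, R(2)) = -68*(-38) + 1/(12 + 2) = 2584 + 1/14 = 36177/14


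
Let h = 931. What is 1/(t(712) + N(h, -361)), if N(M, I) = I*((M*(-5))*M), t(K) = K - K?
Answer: 1/1564503605 ≈ 6.3918e-10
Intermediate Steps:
t(K) = 0
N(M, I) = -5*I*M**2 (N(M, I) = I*((-5*M)*M) = I*(-5*M**2) = -5*I*M**2)
1/(t(712) + N(h, -361)) = 1/(0 - 5*(-361)*931**2) = 1/(0 - 5*(-361)*866761) = 1/(0 + 1564503605) = 1/1564503605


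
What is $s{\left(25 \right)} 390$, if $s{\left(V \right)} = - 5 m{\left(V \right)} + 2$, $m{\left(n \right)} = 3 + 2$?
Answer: $-8970$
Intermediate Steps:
$m{\left(n \right)} = 5$
$s{\left(V \right)} = -23$ ($s{\left(V \right)} = \left(-5\right) 5 + 2 = -25 + 2 = -23$)
$s{\left(25 \right)} 390 = \left(-23\right) 390 = -8970$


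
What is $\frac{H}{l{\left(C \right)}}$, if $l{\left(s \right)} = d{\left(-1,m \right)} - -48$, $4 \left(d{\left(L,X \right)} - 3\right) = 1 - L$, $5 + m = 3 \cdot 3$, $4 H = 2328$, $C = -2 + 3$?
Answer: $\frac{1164}{103} \approx 11.301$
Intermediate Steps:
$C = 1$
$H = 582$ ($H = \frac{1}{4} \cdot 2328 = 582$)
$m = 4$ ($m = -5 + 3 \cdot 3 = -5 + 9 = 4$)
$d{\left(L,X \right)} = \frac{13}{4} - \frac{L}{4}$ ($d{\left(L,X \right)} = 3 + \frac{1 - L}{4} = 3 - \left(- \frac{1}{4} + \frac{L}{4}\right) = \frac{13}{4} - \frac{L}{4}$)
$l{\left(s \right)} = \frac{103}{2}$ ($l{\left(s \right)} = \left(\frac{13}{4} - - \frac{1}{4}\right) - -48 = \left(\frac{13}{4} + \frac{1}{4}\right) + 48 = \frac{7}{2} + 48 = \frac{103}{2}$)
$\frac{H}{l{\left(C \right)}} = \frac{582}{\frac{103}{2}} = 582 \cdot \frac{2}{103} = \frac{1164}{103}$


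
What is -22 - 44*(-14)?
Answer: 594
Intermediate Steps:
-22 - 44*(-14) = -22 + 616 = 594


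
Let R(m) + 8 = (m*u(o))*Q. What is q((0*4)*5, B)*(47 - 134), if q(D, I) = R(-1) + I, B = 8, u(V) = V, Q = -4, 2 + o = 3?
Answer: -348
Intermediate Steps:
o = 1 (o = -2 + 3 = 1)
R(m) = -8 - 4*m (R(m) = -8 + (m*1)*(-4) = -8 + m*(-4) = -8 - 4*m)
q(D, I) = -4 + I (q(D, I) = (-8 - 4*(-1)) + I = (-8 + 4) + I = -4 + I)
q((0*4)*5, B)*(47 - 134) = (-4 + 8)*(47 - 134) = 4*(-87) = -348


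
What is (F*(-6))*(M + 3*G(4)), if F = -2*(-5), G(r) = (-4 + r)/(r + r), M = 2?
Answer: -120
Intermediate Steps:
G(r) = (-4 + r)/(2*r) (G(r) = (-4 + r)/((2*r)) = (-4 + r)*(1/(2*r)) = (-4 + r)/(2*r))
F = 10
(F*(-6))*(M + 3*G(4)) = (10*(-6))*(2 + 3*((1/2)*(-4 + 4)/4)) = -60*(2 + 3*((1/2)*(1/4)*0)) = -60*(2 + 3*0) = -60*(2 + 0) = -60*2 = -120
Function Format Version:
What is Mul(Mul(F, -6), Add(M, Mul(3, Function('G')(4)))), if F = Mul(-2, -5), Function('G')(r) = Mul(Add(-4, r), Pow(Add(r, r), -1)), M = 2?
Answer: -120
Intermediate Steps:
Function('G')(r) = Mul(Rational(1, 2), Pow(r, -1), Add(-4, r)) (Function('G')(r) = Mul(Add(-4, r), Pow(Mul(2, r), -1)) = Mul(Add(-4, r), Mul(Rational(1, 2), Pow(r, -1))) = Mul(Rational(1, 2), Pow(r, -1), Add(-4, r)))
F = 10
Mul(Mul(F, -6), Add(M, Mul(3, Function('G')(4)))) = Mul(Mul(10, -6), Add(2, Mul(3, Mul(Rational(1, 2), Pow(4, -1), Add(-4, 4))))) = Mul(-60, Add(2, Mul(3, Mul(Rational(1, 2), Rational(1, 4), 0)))) = Mul(-60, Add(2, Mul(3, 0))) = Mul(-60, Add(2, 0)) = Mul(-60, 2) = -120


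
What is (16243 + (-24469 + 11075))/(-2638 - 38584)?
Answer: -2849/41222 ≈ -0.069114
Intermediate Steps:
(16243 + (-24469 + 11075))/(-2638 - 38584) = (16243 - 13394)/(-41222) = 2849*(-1/41222) = -2849/41222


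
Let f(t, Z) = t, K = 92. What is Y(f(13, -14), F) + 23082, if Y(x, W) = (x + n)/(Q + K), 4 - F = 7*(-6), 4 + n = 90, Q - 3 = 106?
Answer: 1546527/67 ≈ 23083.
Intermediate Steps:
Q = 109 (Q = 3 + 106 = 109)
n = 86 (n = -4 + 90 = 86)
F = 46 (F = 4 - 7*(-6) = 4 - 1*(-42) = 4 + 42 = 46)
Y(x, W) = 86/201 + x/201 (Y(x, W) = (x + 86)/(109 + 92) = (86 + x)/201 = (86 + x)*(1/201) = 86/201 + x/201)
Y(f(13, -14), F) + 23082 = (86/201 + (1/201)*13) + 23082 = (86/201 + 13/201) + 23082 = 33/67 + 23082 = 1546527/67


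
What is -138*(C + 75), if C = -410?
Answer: 46230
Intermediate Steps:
-138*(C + 75) = -138*(-410 + 75) = -138*(-335) = 46230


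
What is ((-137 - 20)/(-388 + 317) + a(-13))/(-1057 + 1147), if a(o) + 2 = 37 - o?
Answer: 713/1278 ≈ 0.55790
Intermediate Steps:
a(o) = 35 - o (a(o) = -2 + (37 - o) = 35 - o)
((-137 - 20)/(-388 + 317) + a(-13))/(-1057 + 1147) = ((-137 - 20)/(-388 + 317) + (35 - 1*(-13)))/(-1057 + 1147) = (-157/(-71) + (35 + 13))/90 = (-157*(-1/71) + 48)/90 = (157/71 + 48)/90 = (1/90)*(3565/71) = 713/1278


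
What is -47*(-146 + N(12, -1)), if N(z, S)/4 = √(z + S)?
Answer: 6862 - 188*√11 ≈ 6238.5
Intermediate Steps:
N(z, S) = 4*√(S + z) (N(z, S) = 4*√(z + S) = 4*√(S + z))
-47*(-146 + N(12, -1)) = -47*(-146 + 4*√(-1 + 12)) = -47*(-146 + 4*√11) = 6862 - 188*√11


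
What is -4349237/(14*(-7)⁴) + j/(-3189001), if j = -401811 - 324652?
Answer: -13845301814955/107195079614 ≈ -129.16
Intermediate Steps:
j = -726463
-4349237/(14*(-7)⁴) + j/(-3189001) = -4349237/(14*(-7)⁴) - 726463/(-3189001) = -4349237/(14*2401) - 726463*(-1/3189001) = -4349237/33614 + 726463/3189001 = -13845301814955/107195079614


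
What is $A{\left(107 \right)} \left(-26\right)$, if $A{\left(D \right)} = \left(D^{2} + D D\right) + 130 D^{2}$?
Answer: $-39292968$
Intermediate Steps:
$A{\left(D \right)} = 132 D^{2}$ ($A{\left(D \right)} = \left(D^{2} + D^{2}\right) + 130 D^{2} = 2 D^{2} + 130 D^{2} = 132 D^{2}$)
$A{\left(107 \right)} \left(-26\right) = 132 \cdot 107^{2} \left(-26\right) = 132 \cdot 11449 \left(-26\right) = 1511268 \left(-26\right) = -39292968$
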